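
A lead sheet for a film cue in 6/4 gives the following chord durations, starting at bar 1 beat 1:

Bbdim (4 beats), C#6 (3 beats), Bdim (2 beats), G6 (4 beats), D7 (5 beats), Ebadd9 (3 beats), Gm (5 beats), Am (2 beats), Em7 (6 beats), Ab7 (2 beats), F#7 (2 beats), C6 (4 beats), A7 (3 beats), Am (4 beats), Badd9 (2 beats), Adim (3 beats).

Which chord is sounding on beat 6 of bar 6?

Beat 6 of bar 6 is beat (6−1)×6 + 6 = 36 overall.
Running totals: Bbdim ends at 4, C#6 ends at 7, Bdim ends at 9, G6 ends at 13, D7 ends at 18, Ebadd9 ends at 21, Gm ends at 26, Am ends at 28, Em7 ends at 34, Ab7 ends at 36.
Beat 36 falls within Ab7.

Ab7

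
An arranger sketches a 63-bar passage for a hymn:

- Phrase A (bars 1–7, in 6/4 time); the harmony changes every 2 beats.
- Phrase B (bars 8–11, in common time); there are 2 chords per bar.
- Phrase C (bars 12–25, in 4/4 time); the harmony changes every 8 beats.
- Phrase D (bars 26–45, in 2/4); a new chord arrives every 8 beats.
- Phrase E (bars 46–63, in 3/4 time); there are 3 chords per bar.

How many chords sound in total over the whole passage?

A: 7 bars × 6 beats = 42 beats; 2 beats/chord → 21 chords.
B: 4 bars × 4 beats = 16 beats; 2 beats/chord → 8 chords.
C: 14 bars × 4 beats = 56 beats; 8 beats/chord → 7 chords.
D: 20 bars × 2 beats = 40 beats; 8 beats/chord → 5 chords.
E: 18 bars × 3 beats = 54 beats; 1 beat/chord → 54 chords.
Total: 21 + 8 + 7 + 5 + 54 = 95.

95 chords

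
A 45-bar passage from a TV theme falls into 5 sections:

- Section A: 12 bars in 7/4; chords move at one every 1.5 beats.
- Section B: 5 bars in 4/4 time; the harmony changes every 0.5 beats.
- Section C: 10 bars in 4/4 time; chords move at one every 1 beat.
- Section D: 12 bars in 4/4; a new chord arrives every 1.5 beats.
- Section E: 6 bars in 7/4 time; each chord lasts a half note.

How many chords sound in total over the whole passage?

189 chords

A: 12 bars × 7 beats = 84 beats; 1.5 beats/chord → 56 chords.
B: 5 bars × 4 beats = 20 beats; 0.5 beats/chord → 40 chords.
C: 10 bars × 4 beats = 40 beats; 1 beat/chord → 40 chords.
D: 12 bars × 4 beats = 48 beats; 1.5 beats/chord → 32 chords.
E: 6 bars × 7 beats = 42 beats; 2 beats/chord → 21 chords.
Total: 56 + 40 + 40 + 32 + 21 = 189.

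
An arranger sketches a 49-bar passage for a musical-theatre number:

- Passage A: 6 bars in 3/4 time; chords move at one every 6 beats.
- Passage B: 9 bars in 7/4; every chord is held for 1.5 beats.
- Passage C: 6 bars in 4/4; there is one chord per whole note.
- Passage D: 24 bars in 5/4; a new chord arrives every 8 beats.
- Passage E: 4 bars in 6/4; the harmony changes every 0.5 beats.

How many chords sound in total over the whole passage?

114 chords

A has 18 beats and chords last 6 each, so 3 chords.
B has 63 beats and chords last 1.5 each, so 42 chords.
C has 24 beats and chords last 4 each, so 6 chords.
D has 120 beats and chords last 8 each, so 15 chords.
E has 24 beats and chords last 0.5 each, so 48 chords.
Total: 3 + 42 + 6 + 15 + 48 = 114.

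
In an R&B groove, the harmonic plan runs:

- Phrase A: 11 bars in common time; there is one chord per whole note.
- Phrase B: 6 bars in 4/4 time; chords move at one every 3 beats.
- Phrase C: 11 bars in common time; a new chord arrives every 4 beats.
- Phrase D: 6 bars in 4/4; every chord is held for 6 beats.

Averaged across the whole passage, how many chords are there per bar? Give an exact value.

1 chords per bar

A: 11 bars of 4 beats is 44 beats; at 4 beats each that's 11 chords.
B: 6 bars of 4 beats is 24 beats; at 3 beats each that's 8 chords.
C: 11 bars of 4 beats is 44 beats; at 4 beats each that's 11 chords.
D: 6 bars of 4 beats is 24 beats; at 6 beats each that's 4 chords.
Overall: 34 chords over 34 bars → 34/34 = 1 chords per bar.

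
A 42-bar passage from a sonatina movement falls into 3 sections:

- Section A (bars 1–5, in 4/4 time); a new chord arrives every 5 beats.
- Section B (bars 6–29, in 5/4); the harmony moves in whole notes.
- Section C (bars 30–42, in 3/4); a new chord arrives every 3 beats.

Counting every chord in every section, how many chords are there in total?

A: 5 bars × 4 beats = 20 beats; 5 beats/chord → 4 chords.
B: 24 bars × 5 beats = 120 beats; 4 beats/chord → 30 chords.
C: 13 bars × 3 beats = 39 beats; 3 beats/chord → 13 chords.
Total: 4 + 30 + 13 = 47.

47 chords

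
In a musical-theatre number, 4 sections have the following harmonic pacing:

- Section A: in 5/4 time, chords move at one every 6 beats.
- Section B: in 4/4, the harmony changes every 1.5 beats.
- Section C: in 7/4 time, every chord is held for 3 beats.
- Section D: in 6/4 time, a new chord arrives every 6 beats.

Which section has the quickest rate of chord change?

Section B

A: 5 beats/bar ÷ 6 beats/chord = 5/6 chords/bar.
B: 4 beats/bar ÷ 1.5 beats/chord = 8/3 chords/bar.
C: 7 beats/bar ÷ 3 beats/chord = 7/3 chords/bar.
D: 6 beats/bar ÷ 6 beats/chord = 1 chord/bar.
Fastest is B at 8/3 chords/bar.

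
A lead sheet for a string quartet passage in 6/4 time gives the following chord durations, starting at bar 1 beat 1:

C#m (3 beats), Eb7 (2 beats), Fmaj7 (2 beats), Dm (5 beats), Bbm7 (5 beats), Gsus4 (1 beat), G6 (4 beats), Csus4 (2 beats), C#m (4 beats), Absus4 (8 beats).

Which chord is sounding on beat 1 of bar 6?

Beat 1 of bar 6 is beat (6−1)×6 + 1 = 31 overall.
Running totals: C#m ends at 3, Eb7 ends at 5, Fmaj7 ends at 7, Dm ends at 12, Bbm7 ends at 17, Gsus4 ends at 18, G6 ends at 22, Csus4 ends at 24, C#m ends at 28, Absus4 ends at 36.
Beat 31 falls within Absus4.

Absus4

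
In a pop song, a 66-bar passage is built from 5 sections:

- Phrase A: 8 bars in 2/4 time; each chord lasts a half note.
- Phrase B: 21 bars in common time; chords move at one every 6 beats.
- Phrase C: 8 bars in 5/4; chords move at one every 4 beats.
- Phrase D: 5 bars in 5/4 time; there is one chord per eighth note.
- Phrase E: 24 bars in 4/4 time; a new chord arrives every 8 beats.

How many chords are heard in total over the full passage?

94 chords

A has 16 beats and chords last 2 each, so 8 chords.
B has 84 beats and chords last 6 each, so 14 chords.
C has 40 beats and chords last 4 each, so 10 chords.
D has 25 beats and chords last 0.5 each, so 50 chords.
E has 96 beats and chords last 8 each, so 12 chords.
Total: 8 + 14 + 10 + 50 + 12 = 94.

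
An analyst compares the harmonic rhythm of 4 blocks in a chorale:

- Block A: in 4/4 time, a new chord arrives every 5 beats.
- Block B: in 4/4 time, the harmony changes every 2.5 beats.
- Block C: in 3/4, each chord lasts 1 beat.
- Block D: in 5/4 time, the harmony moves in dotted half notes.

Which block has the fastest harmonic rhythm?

Block C

A: 4 beats/bar ÷ 5 beats/chord = 0.8 chords/bar.
B: 4 beats/bar ÷ 2.5 beats/chord = 1.6 chords/bar.
C: 3 beats/bar ÷ 1 beat/chord = 3 chords/bar.
D: 5 beats/bar ÷ 3 beats/chord = 5/3 chords/bar.
Fastest is C at 3 chords/bar.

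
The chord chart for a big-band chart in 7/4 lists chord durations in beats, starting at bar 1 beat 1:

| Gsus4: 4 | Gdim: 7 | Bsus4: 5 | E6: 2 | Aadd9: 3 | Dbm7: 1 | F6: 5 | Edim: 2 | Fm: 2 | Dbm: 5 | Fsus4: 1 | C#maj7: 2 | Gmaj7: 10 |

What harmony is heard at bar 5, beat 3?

Beat 3 of bar 5 is beat (5−1)×7 + 3 = 31 overall.
Running totals: Gsus4 ends at 4, Gdim ends at 11, Bsus4 ends at 16, E6 ends at 18, Aadd9 ends at 21, Dbm7 ends at 22, F6 ends at 27, Edim ends at 29, Fm ends at 31.
Beat 31 falls within Fm.

Fm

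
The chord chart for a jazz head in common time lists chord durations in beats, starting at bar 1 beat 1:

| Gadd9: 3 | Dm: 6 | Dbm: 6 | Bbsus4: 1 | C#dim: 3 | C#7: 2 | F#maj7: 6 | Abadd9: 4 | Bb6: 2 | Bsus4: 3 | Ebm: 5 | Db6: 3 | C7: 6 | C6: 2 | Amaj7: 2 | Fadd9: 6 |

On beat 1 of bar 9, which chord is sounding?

Bb6

Beat 1 of bar 9 is beat (9−1)×4 + 1 = 33 overall.
Running totals: Gadd9 ends at 3, Dm ends at 9, Dbm ends at 15, Bbsus4 ends at 16, C#dim ends at 19, C#7 ends at 21, F#maj7 ends at 27, Abadd9 ends at 31, Bb6 ends at 33.
Beat 33 falls within Bb6.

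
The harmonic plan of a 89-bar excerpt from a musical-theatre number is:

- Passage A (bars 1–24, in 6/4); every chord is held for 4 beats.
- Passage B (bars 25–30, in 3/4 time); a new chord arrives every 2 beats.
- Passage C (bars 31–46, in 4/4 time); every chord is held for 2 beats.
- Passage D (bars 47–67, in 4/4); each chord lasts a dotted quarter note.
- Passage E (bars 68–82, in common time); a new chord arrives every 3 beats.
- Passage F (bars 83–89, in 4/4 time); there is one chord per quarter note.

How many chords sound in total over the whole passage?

A: 24·6 = 144 beats, 144/4 = 36 chords.
B: 6·3 = 18 beats, 18/2 = 9 chords.
C: 16·4 = 64 beats, 64/2 = 32 chords.
D: 21·4 = 84 beats, 84/1.5 = 56 chords.
E: 15·4 = 60 beats, 60/3 = 20 chords.
F: 7·4 = 28 beats, 28/1 = 28 chords.
Total: 36 + 9 + 32 + 56 + 20 + 28 = 181.

181 chords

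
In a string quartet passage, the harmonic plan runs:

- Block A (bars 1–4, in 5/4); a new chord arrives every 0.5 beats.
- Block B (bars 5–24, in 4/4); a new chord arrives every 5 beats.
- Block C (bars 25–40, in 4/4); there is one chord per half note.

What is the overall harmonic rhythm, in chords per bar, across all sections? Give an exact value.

A: 4 × 5 = 20 beats ÷ 0.5 = 40 chords.
B: 20 × 4 = 80 beats ÷ 5 = 16 chords.
C: 16 × 4 = 64 beats ÷ 2 = 32 chords.
Overall: 88 chords over 40 bars → 88/40 = 2.2 chords per bar.

2.2 chords per bar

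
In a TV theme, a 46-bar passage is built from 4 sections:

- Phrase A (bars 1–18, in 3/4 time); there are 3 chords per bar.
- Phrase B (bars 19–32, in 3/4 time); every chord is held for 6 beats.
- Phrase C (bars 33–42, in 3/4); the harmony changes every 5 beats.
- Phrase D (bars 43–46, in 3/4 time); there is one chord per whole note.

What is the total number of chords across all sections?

70 chords

A: 18·3 = 54 beats, 54/1 = 54 chords.
B: 14·3 = 42 beats, 42/6 = 7 chords.
C: 10·3 = 30 beats, 30/5 = 6 chords.
D: 4·3 = 12 beats, 12/4 = 3 chords.
Total: 54 + 7 + 6 + 3 = 70.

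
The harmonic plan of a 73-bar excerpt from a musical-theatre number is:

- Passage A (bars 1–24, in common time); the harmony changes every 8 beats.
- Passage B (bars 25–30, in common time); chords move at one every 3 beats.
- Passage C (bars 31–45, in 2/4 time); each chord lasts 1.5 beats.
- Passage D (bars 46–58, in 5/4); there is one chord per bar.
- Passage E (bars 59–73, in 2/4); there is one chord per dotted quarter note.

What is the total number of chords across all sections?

A: 24 bars × 4 beats = 96 beats; 8 beats/chord → 12 chords.
B: 6 bars × 4 beats = 24 beats; 3 beats/chord → 8 chords.
C: 15 bars × 2 beats = 30 beats; 1.5 beats/chord → 20 chords.
D: 13 bars × 5 beats = 65 beats; 5 beats/chord → 13 chords.
E: 15 bars × 2 beats = 30 beats; 1.5 beats/chord → 20 chords.
Total: 12 + 8 + 20 + 13 + 20 = 73.

73 chords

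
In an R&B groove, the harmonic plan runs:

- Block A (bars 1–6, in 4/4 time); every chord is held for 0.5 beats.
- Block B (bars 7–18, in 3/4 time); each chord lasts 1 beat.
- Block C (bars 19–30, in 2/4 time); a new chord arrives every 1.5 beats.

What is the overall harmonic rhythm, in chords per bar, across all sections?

A: 6 bars of 4 beats is 24 beats; at 0.5 beats each that's 48 chords.
B: 12 bars of 3 beats is 36 beats; at 1 beat each that's 36 chords.
C: 12 bars of 2 beats is 24 beats; at 1.5 beats each that's 16 chords.
Overall: 100 chords over 30 bars → 100/30 = 10/3 chords per bar.

10/3 chords per bar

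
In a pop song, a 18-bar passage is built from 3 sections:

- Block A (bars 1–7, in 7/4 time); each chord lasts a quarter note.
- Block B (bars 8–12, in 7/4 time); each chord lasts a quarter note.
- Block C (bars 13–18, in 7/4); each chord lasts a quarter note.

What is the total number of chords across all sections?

126 chords

A: 7 bars × 7 beats = 49 beats; 1 beat/chord → 49 chords.
B: 5 bars × 7 beats = 35 beats; 1 beat/chord → 35 chords.
C: 6 bars × 7 beats = 42 beats; 1 beat/chord → 42 chords.
Total: 49 + 35 + 42 = 126.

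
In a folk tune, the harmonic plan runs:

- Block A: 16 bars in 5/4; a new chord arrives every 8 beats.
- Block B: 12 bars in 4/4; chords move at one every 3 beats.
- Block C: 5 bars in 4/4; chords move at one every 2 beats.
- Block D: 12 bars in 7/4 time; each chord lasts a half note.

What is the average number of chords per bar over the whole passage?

26/15 chords per bar

A: 16 × 5 = 80 beats ÷ 8 = 10 chords.
B: 12 × 4 = 48 beats ÷ 3 = 16 chords.
C: 5 × 4 = 20 beats ÷ 2 = 10 chords.
D: 12 × 7 = 84 beats ÷ 2 = 42 chords.
Overall: 78 chords over 45 bars → 78/45 = 26/15 chords per bar.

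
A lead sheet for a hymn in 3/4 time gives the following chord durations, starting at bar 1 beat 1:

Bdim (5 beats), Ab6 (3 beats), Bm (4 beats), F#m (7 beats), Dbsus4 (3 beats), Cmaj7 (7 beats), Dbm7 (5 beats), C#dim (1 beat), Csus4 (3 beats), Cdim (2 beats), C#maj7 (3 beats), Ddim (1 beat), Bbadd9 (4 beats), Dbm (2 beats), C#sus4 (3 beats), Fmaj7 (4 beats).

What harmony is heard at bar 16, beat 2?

Beat 2 of bar 16 is beat (16−1)×3 + 2 = 47 overall.
Running totals: Bdim ends at 5, Ab6 ends at 8, Bm ends at 12, F#m ends at 19, Dbsus4 ends at 22, Cmaj7 ends at 29, Dbm7 ends at 34, C#dim ends at 35, Csus4 ends at 38, Cdim ends at 40, C#maj7 ends at 43, Ddim ends at 44, Bbadd9 ends at 48.
Beat 47 falls within Bbadd9.

Bbadd9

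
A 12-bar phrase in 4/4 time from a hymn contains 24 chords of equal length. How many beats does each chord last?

2 beats

12 bars × 4 beats/bar = 48 beats total.
48 beats ÷ 24 chords = 2 beats per chord.
(That is a half note.)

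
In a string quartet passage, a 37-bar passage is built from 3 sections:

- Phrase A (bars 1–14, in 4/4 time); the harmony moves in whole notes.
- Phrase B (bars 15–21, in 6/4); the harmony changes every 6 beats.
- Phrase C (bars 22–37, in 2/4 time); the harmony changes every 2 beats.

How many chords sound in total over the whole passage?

37 chords

A: 14 bars × 4 beats = 56 beats; 4 beats/chord → 14 chords.
B: 7 bars × 6 beats = 42 beats; 6 beats/chord → 7 chords.
C: 16 bars × 2 beats = 32 beats; 2 beats/chord → 16 chords.
Total: 14 + 7 + 16 = 37.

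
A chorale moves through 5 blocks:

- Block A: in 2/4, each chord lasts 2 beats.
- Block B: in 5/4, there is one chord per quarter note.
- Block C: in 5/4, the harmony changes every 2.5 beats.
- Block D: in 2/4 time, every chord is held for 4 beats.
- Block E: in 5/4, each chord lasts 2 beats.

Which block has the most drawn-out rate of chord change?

Block D

A: 2 beats/bar ÷ 2 beats/chord = 1 chord/bar.
B: 5 beats/bar ÷ 1 beat/chord = 5 chords/bar.
C: 5 beats/bar ÷ 2.5 beats/chord = 2 chords/bar.
D: 2 beats/bar ÷ 4 beats/chord = 0.5 chords/bar.
E: 5 beats/bar ÷ 2 beats/chord = 2.5 chords/bar.
Slowest is D at 0.5 chords/bar.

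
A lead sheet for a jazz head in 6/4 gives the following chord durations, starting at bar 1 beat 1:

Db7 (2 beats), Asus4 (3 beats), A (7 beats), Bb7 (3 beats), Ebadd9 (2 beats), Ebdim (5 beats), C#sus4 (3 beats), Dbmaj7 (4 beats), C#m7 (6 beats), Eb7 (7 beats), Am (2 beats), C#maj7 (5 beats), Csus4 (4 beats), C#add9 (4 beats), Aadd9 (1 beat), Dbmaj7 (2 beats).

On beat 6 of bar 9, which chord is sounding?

Beat 6 of bar 9 is beat (9−1)×6 + 6 = 54 overall.
Running totals: Db7 ends at 2, Asus4 ends at 5, A ends at 12, Bb7 ends at 15, Ebadd9 ends at 17, Ebdim ends at 22, C#sus4 ends at 25, Dbmaj7 ends at 29, C#m7 ends at 35, Eb7 ends at 42, Am ends at 44, C#maj7 ends at 49, Csus4 ends at 53, C#add9 ends at 57.
Beat 54 falls within C#add9.

C#add9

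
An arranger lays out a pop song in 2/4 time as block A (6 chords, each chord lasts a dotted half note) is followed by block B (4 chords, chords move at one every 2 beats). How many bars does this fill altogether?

13 bars

A: 6 × 3 = 18 beats = 9 bars.
B: 4 × 2 = 8 beats = 4 bars.
Total: 9 + 4 = 13 bars.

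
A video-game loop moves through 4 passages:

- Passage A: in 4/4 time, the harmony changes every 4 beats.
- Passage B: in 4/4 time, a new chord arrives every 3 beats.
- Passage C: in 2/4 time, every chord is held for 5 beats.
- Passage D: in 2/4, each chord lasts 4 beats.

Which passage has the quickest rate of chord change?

A: each chord is 4 beats in 4/4, so 1 per bar.
B: each chord is 3 beats in 4/4, so 4/3 per bar.
C: each chord is 5 beats in 2/4, so 0.4 per bar.
D: each chord is 4 beats in 2/4, so 0.5 per bar.
Fastest is B at 4/3 chords/bar.

Passage B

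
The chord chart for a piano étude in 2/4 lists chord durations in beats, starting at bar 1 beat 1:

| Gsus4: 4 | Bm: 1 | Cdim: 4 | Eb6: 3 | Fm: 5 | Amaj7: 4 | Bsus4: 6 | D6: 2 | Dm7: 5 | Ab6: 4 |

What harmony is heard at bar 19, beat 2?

Ab6

Beat 2 of bar 19 is beat (19−1)×2 + 2 = 38 overall.
Running totals: Gsus4 ends at 4, Bm ends at 5, Cdim ends at 9, Eb6 ends at 12, Fm ends at 17, Amaj7 ends at 21, Bsus4 ends at 27, D6 ends at 29, Dm7 ends at 34, Ab6 ends at 38.
Beat 38 falls within Ab6.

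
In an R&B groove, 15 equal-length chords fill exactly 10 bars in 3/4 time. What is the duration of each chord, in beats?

10 bars × 3 beats/bar = 30 beats total.
30 beats ÷ 15 chords = 2 beats per chord.
(That is a half note.)

2 beats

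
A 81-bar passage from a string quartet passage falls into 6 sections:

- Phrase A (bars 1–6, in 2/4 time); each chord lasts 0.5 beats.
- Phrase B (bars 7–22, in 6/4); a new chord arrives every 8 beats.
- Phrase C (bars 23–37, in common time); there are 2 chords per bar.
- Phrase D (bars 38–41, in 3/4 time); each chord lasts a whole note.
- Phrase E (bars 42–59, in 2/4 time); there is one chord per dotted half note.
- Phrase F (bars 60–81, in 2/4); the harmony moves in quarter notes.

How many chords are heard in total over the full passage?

125 chords

A: 6·2 = 12 beats, 12/0.5 = 24 chords.
B: 16·6 = 96 beats, 96/8 = 12 chords.
C: 15·4 = 60 beats, 60/2 = 30 chords.
D: 4·3 = 12 beats, 12/4 = 3 chords.
E: 18·2 = 36 beats, 36/3 = 12 chords.
F: 22·2 = 44 beats, 44/1 = 44 chords.
Total: 24 + 12 + 30 + 3 + 12 + 44 = 125.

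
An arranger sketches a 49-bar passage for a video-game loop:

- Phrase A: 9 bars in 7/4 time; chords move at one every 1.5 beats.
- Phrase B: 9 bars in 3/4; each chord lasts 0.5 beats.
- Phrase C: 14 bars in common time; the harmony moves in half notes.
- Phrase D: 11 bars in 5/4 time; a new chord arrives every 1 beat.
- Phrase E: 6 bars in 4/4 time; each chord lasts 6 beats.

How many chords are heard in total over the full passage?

A has 63 beats and chords last 1.5 each, so 42 chords.
B has 27 beats and chords last 0.5 each, so 54 chords.
C has 56 beats and chords last 2 each, so 28 chords.
D has 55 beats and chords last 1 each, so 55 chords.
E has 24 beats and chords last 6 each, so 4 chords.
Total: 42 + 54 + 28 + 55 + 4 = 183.

183 chords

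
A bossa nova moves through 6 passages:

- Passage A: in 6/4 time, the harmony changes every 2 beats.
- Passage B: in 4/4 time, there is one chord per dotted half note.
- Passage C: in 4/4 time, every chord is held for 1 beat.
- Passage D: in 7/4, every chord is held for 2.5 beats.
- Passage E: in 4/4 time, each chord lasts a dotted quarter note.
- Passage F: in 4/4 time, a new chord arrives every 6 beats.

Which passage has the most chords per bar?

A: 6/2 = 3 chords/bar.
B: 4/3 = 4/3 chords/bar.
C: 4/1 = 4 chords/bar.
D: 7/2.5 = 2.8 chords/bar.
E: 4/1.5 = 8/3 chords/bar.
F: 4/6 = 2/3 chords/bar.
Fastest is C at 4 chords/bar.

Passage C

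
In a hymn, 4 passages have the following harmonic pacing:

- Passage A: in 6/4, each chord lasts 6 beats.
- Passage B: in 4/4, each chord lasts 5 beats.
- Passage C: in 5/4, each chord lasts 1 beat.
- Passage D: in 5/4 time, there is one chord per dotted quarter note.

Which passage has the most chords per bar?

A: 6/6 = 1 chord/bar.
B: 4/5 = 0.8 chords/bar.
C: 5/1 = 5 chords/bar.
D: 5/1.5 = 10/3 chords/bar.
Fastest is C at 5 chords/bar.

Passage C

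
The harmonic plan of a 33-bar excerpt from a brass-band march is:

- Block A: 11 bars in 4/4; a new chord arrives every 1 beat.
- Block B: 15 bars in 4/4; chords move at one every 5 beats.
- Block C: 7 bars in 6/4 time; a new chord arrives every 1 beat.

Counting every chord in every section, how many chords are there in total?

98 chords

A: 11·4 = 44 beats, 44/1 = 44 chords.
B: 15·4 = 60 beats, 60/5 = 12 chords.
C: 7·6 = 42 beats, 42/1 = 42 chords.
Total: 44 + 12 + 42 = 98.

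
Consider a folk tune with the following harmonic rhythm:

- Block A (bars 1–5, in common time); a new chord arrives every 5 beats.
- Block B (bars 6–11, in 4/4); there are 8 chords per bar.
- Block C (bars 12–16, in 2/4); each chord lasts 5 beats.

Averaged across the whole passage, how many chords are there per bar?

A: 5 × 4 = 20 beats ÷ 5 = 4 chords.
B: 6 × 4 = 24 beats ÷ 0.5 = 48 chords.
C: 5 × 2 = 10 beats ÷ 5 = 2 chords.
Overall: 54 chords over 16 bars → 54/16 = 3.375 chords per bar.

3.375 chords per bar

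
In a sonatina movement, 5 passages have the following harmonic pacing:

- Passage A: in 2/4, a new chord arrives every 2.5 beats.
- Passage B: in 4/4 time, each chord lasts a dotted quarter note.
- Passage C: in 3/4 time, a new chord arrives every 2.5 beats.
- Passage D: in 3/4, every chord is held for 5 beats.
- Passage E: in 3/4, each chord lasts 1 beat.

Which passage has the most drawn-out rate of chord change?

A: 2/2.5 = 0.8 chords/bar.
B: 4/1.5 = 8/3 chords/bar.
C: 3/2.5 = 1.2 chords/bar.
D: 3/5 = 0.6 chords/bar.
E: 3/1 = 3 chords/bar.
Slowest is D at 0.6 chords/bar.

Passage D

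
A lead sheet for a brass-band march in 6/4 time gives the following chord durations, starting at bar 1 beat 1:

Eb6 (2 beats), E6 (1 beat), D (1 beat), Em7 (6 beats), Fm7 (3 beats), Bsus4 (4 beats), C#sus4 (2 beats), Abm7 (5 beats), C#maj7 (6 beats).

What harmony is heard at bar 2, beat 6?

Beat 6 of bar 2 is beat (2−1)×6 + 6 = 12 overall.
Running totals: Eb6 ends at 2, E6 ends at 3, D ends at 4, Em7 ends at 10, Fm7 ends at 13.
Beat 12 falls within Fm7.

Fm7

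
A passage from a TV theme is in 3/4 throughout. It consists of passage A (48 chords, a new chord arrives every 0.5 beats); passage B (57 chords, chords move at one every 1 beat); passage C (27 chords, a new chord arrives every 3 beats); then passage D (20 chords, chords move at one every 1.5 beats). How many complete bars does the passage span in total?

A: 48 × 0.5 = 24 beats = 8 bars.
B: 57 × 1 = 57 beats = 19 bars.
C: 27 × 3 = 81 beats = 27 bars.
D: 20 × 1.5 = 30 beats = 10 bars.
Total: 8 + 19 + 27 + 10 = 64 bars.

64 bars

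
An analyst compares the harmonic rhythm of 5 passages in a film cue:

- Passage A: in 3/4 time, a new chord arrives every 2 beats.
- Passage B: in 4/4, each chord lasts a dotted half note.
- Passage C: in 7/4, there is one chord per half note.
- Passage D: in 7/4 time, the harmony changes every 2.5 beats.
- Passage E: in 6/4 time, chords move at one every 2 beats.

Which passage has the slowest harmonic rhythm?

A: 3 beats/bar ÷ 2 beats/chord = 1.5 chords/bar.
B: 4 beats/bar ÷ 3 beats/chord = 4/3 chords/bar.
C: 7 beats/bar ÷ 2 beats/chord = 3.5 chords/bar.
D: 7 beats/bar ÷ 2.5 beats/chord = 2.8 chords/bar.
E: 6 beats/bar ÷ 2 beats/chord = 3 chords/bar.
Slowest is B at 4/3 chords/bar.

Passage B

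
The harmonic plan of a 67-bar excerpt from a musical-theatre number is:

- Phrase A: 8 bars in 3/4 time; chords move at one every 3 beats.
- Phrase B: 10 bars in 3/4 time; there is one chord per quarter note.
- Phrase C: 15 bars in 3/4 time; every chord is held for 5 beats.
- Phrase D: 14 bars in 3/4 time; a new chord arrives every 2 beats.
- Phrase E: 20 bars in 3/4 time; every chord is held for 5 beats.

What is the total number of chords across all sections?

80 chords

A has 24 beats and chords last 3 each, so 8 chords.
B has 30 beats and chords last 1 each, so 30 chords.
C has 45 beats and chords last 5 each, so 9 chords.
D has 42 beats and chords last 2 each, so 21 chords.
E has 60 beats and chords last 5 each, so 12 chords.
Total: 8 + 30 + 9 + 21 + 12 = 80.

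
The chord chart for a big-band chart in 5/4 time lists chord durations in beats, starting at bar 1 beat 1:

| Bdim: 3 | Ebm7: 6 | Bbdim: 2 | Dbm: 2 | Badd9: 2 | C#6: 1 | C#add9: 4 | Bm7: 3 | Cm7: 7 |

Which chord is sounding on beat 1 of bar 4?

Beat 1 of bar 4 is beat (4−1)×5 + 1 = 16 overall.
Running totals: Bdim ends at 3, Ebm7 ends at 9, Bbdim ends at 11, Dbm ends at 13, Badd9 ends at 15, C#6 ends at 16.
Beat 16 falls within C#6.

C#6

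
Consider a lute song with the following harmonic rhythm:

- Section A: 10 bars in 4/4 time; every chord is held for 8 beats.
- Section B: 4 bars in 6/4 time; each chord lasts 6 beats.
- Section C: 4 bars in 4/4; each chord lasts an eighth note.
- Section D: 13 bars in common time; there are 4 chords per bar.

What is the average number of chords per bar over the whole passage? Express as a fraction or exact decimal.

A: 10 × 4 = 40 beats ÷ 8 = 5 chords.
B: 4 × 6 = 24 beats ÷ 6 = 4 chords.
C: 4 × 4 = 16 beats ÷ 0.5 = 32 chords.
D: 13 × 4 = 52 beats ÷ 1 = 52 chords.
Overall: 93 chords over 31 bars → 93/31 = 3 chords per bar.

3 chords per bar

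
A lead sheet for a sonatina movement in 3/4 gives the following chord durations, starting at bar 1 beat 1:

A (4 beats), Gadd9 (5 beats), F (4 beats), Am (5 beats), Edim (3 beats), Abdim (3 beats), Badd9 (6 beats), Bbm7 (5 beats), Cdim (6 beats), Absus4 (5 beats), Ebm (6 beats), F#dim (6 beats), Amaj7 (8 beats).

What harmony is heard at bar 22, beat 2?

Amaj7

Beat 2 of bar 22 is beat (22−1)×3 + 2 = 65 overall.
Running totals: A ends at 4, Gadd9 ends at 9, F ends at 13, Am ends at 18, Edim ends at 21, Abdim ends at 24, Badd9 ends at 30, Bbm7 ends at 35, Cdim ends at 41, Absus4 ends at 46, Ebm ends at 52, F#dim ends at 58, Amaj7 ends at 66.
Beat 65 falls within Amaj7.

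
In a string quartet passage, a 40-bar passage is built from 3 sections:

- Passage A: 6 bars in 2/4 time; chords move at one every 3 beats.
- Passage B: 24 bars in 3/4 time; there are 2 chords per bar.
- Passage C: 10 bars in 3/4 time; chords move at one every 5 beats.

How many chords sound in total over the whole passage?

58 chords

A has 12 beats and chords last 3 each, so 4 chords.
B has 72 beats and chords last 1.5 each, so 48 chords.
C has 30 beats and chords last 5 each, so 6 chords.
Total: 4 + 48 + 6 = 58.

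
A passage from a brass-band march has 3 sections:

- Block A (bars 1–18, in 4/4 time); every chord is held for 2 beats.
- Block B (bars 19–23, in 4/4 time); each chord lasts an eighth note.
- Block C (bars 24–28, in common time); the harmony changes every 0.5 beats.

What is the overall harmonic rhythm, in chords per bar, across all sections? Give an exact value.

A: 18 × 4 = 72 beats ÷ 2 = 36 chords.
B: 5 × 4 = 20 beats ÷ 0.5 = 40 chords.
C: 5 × 4 = 20 beats ÷ 0.5 = 40 chords.
Overall: 116 chords over 28 bars → 116/28 = 29/7 chords per bar.

29/7 chords per bar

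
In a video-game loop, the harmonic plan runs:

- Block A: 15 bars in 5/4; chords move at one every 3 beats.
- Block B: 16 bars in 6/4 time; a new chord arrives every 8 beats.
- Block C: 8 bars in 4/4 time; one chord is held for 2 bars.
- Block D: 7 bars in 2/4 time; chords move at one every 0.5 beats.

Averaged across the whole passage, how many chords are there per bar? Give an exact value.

1.5 chords per bar

A: 15 bars of 5 beats is 75 beats; at 3 beats each that's 25 chords.
B: 16 bars of 6 beats is 96 beats; at 8 beats each that's 12 chords.
C: 8 bars of 4 beats is 32 beats; at 8 beats each that's 4 chords.
D: 7 bars of 2 beats is 14 beats; at 0.5 beats each that's 28 chords.
Overall: 69 chords over 46 bars → 69/46 = 1.5 chords per bar.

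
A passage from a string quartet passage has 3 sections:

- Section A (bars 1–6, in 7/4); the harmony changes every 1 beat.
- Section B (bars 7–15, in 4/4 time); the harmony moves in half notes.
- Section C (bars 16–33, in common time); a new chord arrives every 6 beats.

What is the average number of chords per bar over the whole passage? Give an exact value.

24/11 chords per bar

A: 6 × 7 = 42 beats ÷ 1 = 42 chords.
B: 9 × 4 = 36 beats ÷ 2 = 18 chords.
C: 18 × 4 = 72 beats ÷ 6 = 12 chords.
Overall: 72 chords over 33 bars → 72/33 = 24/11 chords per bar.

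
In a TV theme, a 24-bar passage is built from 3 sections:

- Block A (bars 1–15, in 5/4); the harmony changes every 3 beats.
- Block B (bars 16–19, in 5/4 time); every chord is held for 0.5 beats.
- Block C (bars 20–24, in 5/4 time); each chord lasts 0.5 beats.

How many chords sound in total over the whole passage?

A has 75 beats and chords last 3 each, so 25 chords.
B has 20 beats and chords last 0.5 each, so 40 chords.
C has 25 beats and chords last 0.5 each, so 50 chords.
Total: 25 + 40 + 50 = 115.

115 chords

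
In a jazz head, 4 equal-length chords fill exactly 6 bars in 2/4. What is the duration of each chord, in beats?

6 bars × 2 beats/bar = 12 beats total.
12 beats ÷ 4 chords = 3 beats per chord.
(That is a dotted half note.)

3 beats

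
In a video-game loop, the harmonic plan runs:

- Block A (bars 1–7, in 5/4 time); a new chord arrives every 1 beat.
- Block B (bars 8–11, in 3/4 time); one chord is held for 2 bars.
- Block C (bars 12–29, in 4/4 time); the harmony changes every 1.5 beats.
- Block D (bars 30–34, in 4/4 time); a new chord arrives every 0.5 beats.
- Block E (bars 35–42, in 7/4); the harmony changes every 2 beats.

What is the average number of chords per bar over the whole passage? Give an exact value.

51/14 chords per bar

A: 7 × 5 = 35 beats ÷ 1 = 35 chords.
B: 4 × 3 = 12 beats ÷ 6 = 2 chords.
C: 18 × 4 = 72 beats ÷ 1.5 = 48 chords.
D: 5 × 4 = 20 beats ÷ 0.5 = 40 chords.
E: 8 × 7 = 56 beats ÷ 2 = 28 chords.
Overall: 153 chords over 42 bars → 153/42 = 51/14 chords per bar.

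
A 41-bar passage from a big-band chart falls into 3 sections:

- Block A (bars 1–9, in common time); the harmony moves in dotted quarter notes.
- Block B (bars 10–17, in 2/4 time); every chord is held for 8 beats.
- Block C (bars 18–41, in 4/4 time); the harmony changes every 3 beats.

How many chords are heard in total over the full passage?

A has 36 beats and chords last 1.5 each, so 24 chords.
B has 16 beats and chords last 8 each, so 2 chords.
C has 96 beats and chords last 3 each, so 32 chords.
Total: 24 + 2 + 32 = 58.

58 chords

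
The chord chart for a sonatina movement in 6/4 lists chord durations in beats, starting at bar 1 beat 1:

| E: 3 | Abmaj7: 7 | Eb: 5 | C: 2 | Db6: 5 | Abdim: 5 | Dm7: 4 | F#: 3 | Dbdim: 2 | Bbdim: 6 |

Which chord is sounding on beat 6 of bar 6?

Dbdim

Beat 6 of bar 6 is beat (6−1)×6 + 6 = 36 overall.
Running totals: E ends at 3, Abmaj7 ends at 10, Eb ends at 15, C ends at 17, Db6 ends at 22, Abdim ends at 27, Dm7 ends at 31, F# ends at 34, Dbdim ends at 36.
Beat 36 falls within Dbdim.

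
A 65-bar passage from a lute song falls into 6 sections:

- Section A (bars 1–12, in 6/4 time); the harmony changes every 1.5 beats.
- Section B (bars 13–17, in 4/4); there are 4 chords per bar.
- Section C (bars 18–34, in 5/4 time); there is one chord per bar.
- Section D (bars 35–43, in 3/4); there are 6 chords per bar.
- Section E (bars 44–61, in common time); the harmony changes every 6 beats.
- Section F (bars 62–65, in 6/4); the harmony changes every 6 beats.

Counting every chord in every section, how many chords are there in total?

155 chords

A: 12 bars × 6 beats = 72 beats; 1.5 beats/chord → 48 chords.
B: 5 bars × 4 beats = 20 beats; 1 beat/chord → 20 chords.
C: 17 bars × 5 beats = 85 beats; 5 beats/chord → 17 chords.
D: 9 bars × 3 beats = 27 beats; 0.5 beats/chord → 54 chords.
E: 18 bars × 4 beats = 72 beats; 6 beats/chord → 12 chords.
F: 4 bars × 6 beats = 24 beats; 6 beats/chord → 4 chords.
Total: 48 + 20 + 17 + 54 + 12 + 4 = 155.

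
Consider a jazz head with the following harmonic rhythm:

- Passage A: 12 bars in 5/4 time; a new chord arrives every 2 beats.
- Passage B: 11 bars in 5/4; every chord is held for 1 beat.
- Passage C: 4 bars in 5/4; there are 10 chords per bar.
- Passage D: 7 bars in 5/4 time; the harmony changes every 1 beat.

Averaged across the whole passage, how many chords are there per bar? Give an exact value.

80/17 chords per bar

A: 12 bars of 5 beats is 60 beats; at 2 beats each that's 30 chords.
B: 11 bars of 5 beats is 55 beats; at 1 beat each that's 55 chords.
C: 4 bars of 5 beats is 20 beats; at 0.5 beats each that's 40 chords.
D: 7 bars of 5 beats is 35 beats; at 1 beat each that's 35 chords.
Overall: 160 chords over 34 bars → 160/34 = 80/17 chords per bar.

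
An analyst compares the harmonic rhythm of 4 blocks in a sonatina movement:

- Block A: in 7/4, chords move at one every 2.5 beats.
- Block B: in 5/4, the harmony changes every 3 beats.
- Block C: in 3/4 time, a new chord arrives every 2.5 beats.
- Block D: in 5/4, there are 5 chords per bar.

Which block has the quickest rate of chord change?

Block D

A: 7 beats/bar ÷ 2.5 beats/chord = 2.8 chords/bar.
B: 5 beats/bar ÷ 3 beats/chord = 5/3 chords/bar.
C: 3 beats/bar ÷ 2.5 beats/chord = 1.2 chords/bar.
D: 5 beats/bar ÷ 1 beat/chord = 5 chords/bar.
Fastest is D at 5 chords/bar.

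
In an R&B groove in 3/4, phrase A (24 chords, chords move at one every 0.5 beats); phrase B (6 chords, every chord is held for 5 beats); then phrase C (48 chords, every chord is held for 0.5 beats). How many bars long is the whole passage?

22 bars

A: 24 × 0.5 = 12 beats = 4 bars.
B: 6 × 5 = 30 beats = 10 bars.
C: 48 × 0.5 = 24 beats = 8 bars.
Total: 4 + 10 + 8 = 22 bars.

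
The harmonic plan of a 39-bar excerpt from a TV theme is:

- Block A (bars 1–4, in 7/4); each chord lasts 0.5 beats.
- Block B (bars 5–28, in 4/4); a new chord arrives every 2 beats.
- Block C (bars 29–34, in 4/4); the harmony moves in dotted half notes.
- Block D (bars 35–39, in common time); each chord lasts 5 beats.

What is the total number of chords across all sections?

A: 4·7 = 28 beats, 28/0.5 = 56 chords.
B: 24·4 = 96 beats, 96/2 = 48 chords.
C: 6·4 = 24 beats, 24/3 = 8 chords.
D: 5·4 = 20 beats, 20/5 = 4 chords.
Total: 56 + 48 + 8 + 4 = 116.

116 chords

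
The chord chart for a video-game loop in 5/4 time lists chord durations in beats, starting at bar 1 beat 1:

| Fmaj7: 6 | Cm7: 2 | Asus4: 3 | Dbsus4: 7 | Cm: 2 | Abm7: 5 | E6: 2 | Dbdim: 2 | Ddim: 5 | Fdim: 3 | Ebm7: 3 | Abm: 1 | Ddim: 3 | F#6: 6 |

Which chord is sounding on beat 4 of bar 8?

Ebm7

Beat 4 of bar 8 is beat (8−1)×5 + 4 = 39 overall.
Running totals: Fmaj7 ends at 6, Cm7 ends at 8, Asus4 ends at 11, Dbsus4 ends at 18, Cm ends at 20, Abm7 ends at 25, E6 ends at 27, Dbdim ends at 29, Ddim ends at 34, Fdim ends at 37, Ebm7 ends at 40.
Beat 39 falls within Ebm7.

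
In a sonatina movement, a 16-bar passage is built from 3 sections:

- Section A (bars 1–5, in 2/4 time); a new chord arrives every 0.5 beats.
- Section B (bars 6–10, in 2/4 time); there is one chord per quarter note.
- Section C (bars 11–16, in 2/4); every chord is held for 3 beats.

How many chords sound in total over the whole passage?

34 chords

A: 5·2 = 10 beats, 10/0.5 = 20 chords.
B: 5·2 = 10 beats, 10/1 = 10 chords.
C: 6·2 = 12 beats, 12/3 = 4 chords.
Total: 20 + 10 + 4 = 34.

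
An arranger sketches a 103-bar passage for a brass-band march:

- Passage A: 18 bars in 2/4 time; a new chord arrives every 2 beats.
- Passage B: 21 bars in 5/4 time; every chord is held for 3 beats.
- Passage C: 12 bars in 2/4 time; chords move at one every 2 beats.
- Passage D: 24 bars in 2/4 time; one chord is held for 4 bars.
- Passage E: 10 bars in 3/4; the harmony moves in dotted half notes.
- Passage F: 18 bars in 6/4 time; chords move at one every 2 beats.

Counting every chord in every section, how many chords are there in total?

135 chords

A has 36 beats and chords last 2 each, so 18 chords.
B has 105 beats and chords last 3 each, so 35 chords.
C has 24 beats and chords last 2 each, so 12 chords.
D has 48 beats and chords last 8 each, so 6 chords.
E has 30 beats and chords last 3 each, so 10 chords.
F has 108 beats and chords last 2 each, so 54 chords.
Total: 18 + 35 + 12 + 6 + 10 + 54 = 135.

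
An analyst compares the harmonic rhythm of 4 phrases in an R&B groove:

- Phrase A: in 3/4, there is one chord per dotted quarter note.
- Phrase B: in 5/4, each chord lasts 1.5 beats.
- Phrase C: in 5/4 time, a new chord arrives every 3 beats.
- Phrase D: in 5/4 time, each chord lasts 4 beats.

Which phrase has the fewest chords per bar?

Phrase D

A: 3 beats/bar ÷ 1.5 beats/chord = 2 chords/bar.
B: 5 beats/bar ÷ 1.5 beats/chord = 10/3 chords/bar.
C: 5 beats/bar ÷ 3 beats/chord = 5/3 chords/bar.
D: 5 beats/bar ÷ 4 beats/chord = 1.25 chords/bar.
Slowest is D at 1.25 chords/bar.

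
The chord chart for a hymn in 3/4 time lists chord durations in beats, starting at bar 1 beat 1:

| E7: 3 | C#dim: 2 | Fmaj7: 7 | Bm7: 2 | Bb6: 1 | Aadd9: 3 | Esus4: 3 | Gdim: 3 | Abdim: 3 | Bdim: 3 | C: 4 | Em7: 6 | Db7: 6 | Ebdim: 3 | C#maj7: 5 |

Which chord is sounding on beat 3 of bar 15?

Db7

Beat 3 of bar 15 is beat (15−1)×3 + 3 = 45 overall.
Running totals: E7 ends at 3, C#dim ends at 5, Fmaj7 ends at 12, Bm7 ends at 14, Bb6 ends at 15, Aadd9 ends at 18, Esus4 ends at 21, Gdim ends at 24, Abdim ends at 27, Bdim ends at 30, C ends at 34, Em7 ends at 40, Db7 ends at 46.
Beat 45 falls within Db7.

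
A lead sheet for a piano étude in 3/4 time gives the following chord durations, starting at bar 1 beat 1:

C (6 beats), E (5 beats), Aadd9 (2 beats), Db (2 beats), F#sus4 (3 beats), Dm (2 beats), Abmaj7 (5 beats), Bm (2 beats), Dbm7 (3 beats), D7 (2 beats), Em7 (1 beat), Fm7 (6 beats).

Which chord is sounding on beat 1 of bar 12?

Fm7

Beat 1 of bar 12 is beat (12−1)×3 + 1 = 34 overall.
Running totals: C ends at 6, E ends at 11, Aadd9 ends at 13, Db ends at 15, F#sus4 ends at 18, Dm ends at 20, Abmaj7 ends at 25, Bm ends at 27, Dbm7 ends at 30, D7 ends at 32, Em7 ends at 33, Fm7 ends at 39.
Beat 34 falls within Fm7.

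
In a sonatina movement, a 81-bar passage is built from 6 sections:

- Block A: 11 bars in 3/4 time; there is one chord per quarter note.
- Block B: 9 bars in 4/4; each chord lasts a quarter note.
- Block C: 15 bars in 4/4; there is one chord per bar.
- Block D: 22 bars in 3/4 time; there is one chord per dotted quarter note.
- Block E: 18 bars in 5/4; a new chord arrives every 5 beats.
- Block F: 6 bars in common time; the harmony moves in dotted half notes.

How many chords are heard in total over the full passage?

154 chords

A: 11 bars × 3 beats = 33 beats; 1 beat/chord → 33 chords.
B: 9 bars × 4 beats = 36 beats; 1 beat/chord → 36 chords.
C: 15 bars × 4 beats = 60 beats; 4 beats/chord → 15 chords.
D: 22 bars × 3 beats = 66 beats; 1.5 beats/chord → 44 chords.
E: 18 bars × 5 beats = 90 beats; 5 beats/chord → 18 chords.
F: 6 bars × 4 beats = 24 beats; 3 beats/chord → 8 chords.
Total: 33 + 36 + 15 + 44 + 18 + 8 = 154.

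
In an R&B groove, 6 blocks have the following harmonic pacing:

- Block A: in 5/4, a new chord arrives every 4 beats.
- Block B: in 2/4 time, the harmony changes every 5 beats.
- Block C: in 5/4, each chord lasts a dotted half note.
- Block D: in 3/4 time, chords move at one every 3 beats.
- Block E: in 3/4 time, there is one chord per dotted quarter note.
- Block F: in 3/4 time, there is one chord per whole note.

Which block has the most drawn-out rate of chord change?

A: 5/4 = 1.25 chords/bar.
B: 2/5 = 0.4 chords/bar.
C: 5/3 = 5/3 chords/bar.
D: 3/3 = 1 chord/bar.
E: 3/1.5 = 2 chords/bar.
F: 3/4 = 0.75 chords/bar.
Slowest is B at 0.4 chords/bar.

Block B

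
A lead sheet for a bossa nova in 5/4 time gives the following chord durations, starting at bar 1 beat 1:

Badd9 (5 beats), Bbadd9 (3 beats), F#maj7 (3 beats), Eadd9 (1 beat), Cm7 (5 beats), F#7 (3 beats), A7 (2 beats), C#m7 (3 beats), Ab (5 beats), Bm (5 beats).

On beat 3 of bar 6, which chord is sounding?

Ab

Beat 3 of bar 6 is beat (6−1)×5 + 3 = 28 overall.
Running totals: Badd9 ends at 5, Bbadd9 ends at 8, F#maj7 ends at 11, Eadd9 ends at 12, Cm7 ends at 17, F#7 ends at 20, A7 ends at 22, C#m7 ends at 25, Ab ends at 30.
Beat 28 falls within Ab.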